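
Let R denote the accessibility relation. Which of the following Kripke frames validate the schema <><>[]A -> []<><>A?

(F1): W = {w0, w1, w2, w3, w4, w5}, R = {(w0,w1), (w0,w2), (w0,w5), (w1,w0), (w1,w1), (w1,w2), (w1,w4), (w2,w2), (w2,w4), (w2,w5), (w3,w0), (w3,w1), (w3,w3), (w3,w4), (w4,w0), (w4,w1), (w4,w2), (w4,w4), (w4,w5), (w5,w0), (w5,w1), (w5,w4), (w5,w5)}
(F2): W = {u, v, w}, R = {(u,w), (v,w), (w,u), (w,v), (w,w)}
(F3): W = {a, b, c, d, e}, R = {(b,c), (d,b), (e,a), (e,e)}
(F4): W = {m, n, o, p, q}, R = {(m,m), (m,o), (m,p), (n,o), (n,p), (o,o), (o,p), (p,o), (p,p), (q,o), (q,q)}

The schema corresponds to a generalized confluence (Geach) condition: forall x forall y forall z ((x R^2 y & xRz) -> exists w (yRw & z R^2 w)).
(F1): satisfies the condition.
(F2): satisfies the condition.
(F3): fails — dR²c, dRb but no w with cRw and bR²w.
(F4): satisfies the condition.

(F1), (F2), (F4)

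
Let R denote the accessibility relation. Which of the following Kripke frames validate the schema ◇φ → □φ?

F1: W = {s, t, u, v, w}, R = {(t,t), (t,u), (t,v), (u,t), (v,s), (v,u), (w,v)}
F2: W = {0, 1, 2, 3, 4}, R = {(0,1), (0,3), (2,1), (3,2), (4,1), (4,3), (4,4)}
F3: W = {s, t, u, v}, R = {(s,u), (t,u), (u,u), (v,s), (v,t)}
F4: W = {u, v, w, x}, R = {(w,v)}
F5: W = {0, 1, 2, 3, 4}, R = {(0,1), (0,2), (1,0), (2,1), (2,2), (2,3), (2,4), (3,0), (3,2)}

F4

The schema corresponds to partial functionality: ∀x ∀y ∀z (Rxy ∧ Rxz → y = z).
F1: fails — t sees both t and u.
F2: fails — 0 sees both 1 and 3.
F3: fails — v sees both s and t.
F4: condition met.
F5: fails — 0 sees both 1 and 2.
Valid on: F4.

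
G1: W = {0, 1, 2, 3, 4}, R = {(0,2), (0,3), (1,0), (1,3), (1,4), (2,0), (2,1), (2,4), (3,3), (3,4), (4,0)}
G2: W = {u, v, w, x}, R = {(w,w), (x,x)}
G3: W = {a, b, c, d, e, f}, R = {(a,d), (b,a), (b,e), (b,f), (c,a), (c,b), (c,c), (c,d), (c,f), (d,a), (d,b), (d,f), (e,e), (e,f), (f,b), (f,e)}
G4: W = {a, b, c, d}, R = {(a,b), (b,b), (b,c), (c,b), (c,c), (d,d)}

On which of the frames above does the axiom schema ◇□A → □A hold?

G2, G4

The schema corresponds to the Euclidean property: ∀x ∀y ∀z (Rxy ∧ Rxz → Ryz).
G1: fails — R02 and R02 but not R22.
G2: holds.
G3: fails — Rad and Rad but not Rdd.
G4: holds.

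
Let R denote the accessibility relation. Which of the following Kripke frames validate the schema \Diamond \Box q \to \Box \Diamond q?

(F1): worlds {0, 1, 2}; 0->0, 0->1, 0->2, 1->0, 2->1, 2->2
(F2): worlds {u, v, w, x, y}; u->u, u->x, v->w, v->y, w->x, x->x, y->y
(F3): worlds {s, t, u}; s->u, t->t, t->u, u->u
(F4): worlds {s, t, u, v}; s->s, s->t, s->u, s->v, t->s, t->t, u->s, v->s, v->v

Frame correspondent (Sahlqvist): \forall x \forall y \forall z (Rxy \wedge Rxz \to \exists w (Ryw \wedge Rzw)) — i.e. convergence.
(F1): fails — R02 and R01 but 2 and 1 have no common successor.
(F2): fails — Rvw and Rvy but w and y have no common successor.
(F3): satisfies the condition.
(F4): satisfies the condition.
Valid on: (F3), (F4).

(F3), (F4)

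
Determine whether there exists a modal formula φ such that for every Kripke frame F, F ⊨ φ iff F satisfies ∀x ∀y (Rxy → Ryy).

Yes: it is shift-reflexivity, defined by the T□ schema □(□p → p).
Suppose □(□p→p) is valid. Take Rxy and set V(p)={w : Ryw}. Then at y, □p holds; since □(□p→p) at x, □p→p at y, so p at y, i.e. Ryy.

Definable; □(□p → p) defines it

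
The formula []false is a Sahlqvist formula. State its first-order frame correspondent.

emptiness of R: forall x forall y ~Rxy

This is the Ver axiom.
Its frame correspondent is emptiness of R — forall x forall y ~Rxy.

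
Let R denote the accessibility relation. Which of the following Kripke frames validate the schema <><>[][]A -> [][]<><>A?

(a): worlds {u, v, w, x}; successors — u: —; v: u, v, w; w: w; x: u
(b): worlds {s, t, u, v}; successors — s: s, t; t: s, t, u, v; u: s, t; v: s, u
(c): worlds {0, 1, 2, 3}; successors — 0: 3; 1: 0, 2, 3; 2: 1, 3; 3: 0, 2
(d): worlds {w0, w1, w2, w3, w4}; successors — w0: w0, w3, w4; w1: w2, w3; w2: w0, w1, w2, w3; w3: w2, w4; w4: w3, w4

(b), (d)

The schema corresponds to a generalized confluence (Geach) condition: forall x forall y forall z ((x R^2 y & x R^2 z) -> exists w (y R^2 w & z R^2 w)).
(a): fails — vR²u, vR²u but no t with uR²t and uR²t.
(b): satisfies the condition.
(c): fails — 1R²0, 1R²3 but no w with 0R²w and 3R²w.
(d): satisfies the condition.
Valid on: (b), (d).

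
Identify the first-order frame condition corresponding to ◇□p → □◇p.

Convergence

Suppose ◇□p→□◇p is valid. Take Rxy, Rxz and set V(p)={w : Ryw}. Then □p at y so ◇□p at x, so □◇p at x, so ◇p at z, giving w with Rzw and Ryw.
The converse is a direct semantic check.
So the correspondent is convergence.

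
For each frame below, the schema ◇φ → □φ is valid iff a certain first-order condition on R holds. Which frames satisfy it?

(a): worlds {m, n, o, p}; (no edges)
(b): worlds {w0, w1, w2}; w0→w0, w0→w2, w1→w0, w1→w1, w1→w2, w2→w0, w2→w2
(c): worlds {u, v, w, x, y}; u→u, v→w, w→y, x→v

This is the axiom for partial functionality; its first-order frame correspondent is ∀x ∀y ∀z (Rxy ∧ Rxz → y = z).
(a): ✓.
(b): fails — w0 sees both w0 and w2.
(c): ✓.
Valid on: (a), (c).

(a), (c)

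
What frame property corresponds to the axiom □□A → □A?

This is the C4 axiom.
It corresponds to density: ∀x ∀y (Rxy → ∃z (Rxz ∧ Rzy)).

density: ∀x ∀y (Rxy → ∃z (Rxz ∧ Rzy))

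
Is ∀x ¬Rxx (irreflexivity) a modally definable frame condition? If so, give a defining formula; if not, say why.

If a class were modally definable it would be closed under surjective bounded morphisms (Goldblatt–Thomason).
The 4-cycle (worlds s,t,u,v with s→t→u→v→s) is irreflexive, and the map sending every world to a single reflexive point • is a surjective bounded morphism (forth: every edge maps to (•,•); back: every world has a successor). So any modal formula valid on the 4-cycle is also valid on the reflexive point, which is not irreflexive.
Hence irreflexivity is not modally definable.

Not modally definable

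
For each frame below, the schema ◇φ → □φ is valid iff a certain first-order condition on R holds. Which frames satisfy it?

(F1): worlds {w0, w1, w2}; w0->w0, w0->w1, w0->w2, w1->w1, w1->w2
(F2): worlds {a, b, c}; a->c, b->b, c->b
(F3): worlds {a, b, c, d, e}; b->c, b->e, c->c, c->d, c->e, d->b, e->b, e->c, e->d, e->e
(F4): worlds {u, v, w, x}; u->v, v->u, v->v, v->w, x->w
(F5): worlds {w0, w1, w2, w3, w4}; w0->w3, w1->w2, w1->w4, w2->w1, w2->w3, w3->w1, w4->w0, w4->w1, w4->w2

(F2)

Frame correspondent (Sahlqvist): ∀x ∀y ∀z (Rxy ∧ Rxz → y = z) — i.e. partial functionality.
(F1): fails — w0 sees both w0 and w1.
(F2): condition met.
(F3): fails — b sees both c and e.
(F4): fails — v sees both u and v.
(F5): fails — w1 sees both w2 and w4.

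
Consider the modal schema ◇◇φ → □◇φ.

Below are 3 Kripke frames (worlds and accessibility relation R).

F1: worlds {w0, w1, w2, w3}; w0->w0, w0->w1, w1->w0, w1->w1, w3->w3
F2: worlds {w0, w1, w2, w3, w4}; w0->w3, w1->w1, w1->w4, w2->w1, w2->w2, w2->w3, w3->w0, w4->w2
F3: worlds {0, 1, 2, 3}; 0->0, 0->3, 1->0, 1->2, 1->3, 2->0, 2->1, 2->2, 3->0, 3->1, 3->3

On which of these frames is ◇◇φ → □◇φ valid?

Frame correspondent (Sahlqvist): ∀x ∀y ∀z ((xR²y ∧ xRz) → ∃w (y = w ∧ zRw)) — i.e. a generalized confluence (Geach) condition.
F1: condition met.
F2: fails — w1R²w1, w1Rw4 but no w with w1=w and w4Rw.
F3: fails — 0R²1, 0R0 but no w with 1=w and 0Rw.
Valid on: F1.

F1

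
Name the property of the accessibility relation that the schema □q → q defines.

Reflexivity

Suppose □q→q is valid. At any x set V(q)={w : Rxw}. Then □q holds at x, so q holds at x, i.e. Rxx.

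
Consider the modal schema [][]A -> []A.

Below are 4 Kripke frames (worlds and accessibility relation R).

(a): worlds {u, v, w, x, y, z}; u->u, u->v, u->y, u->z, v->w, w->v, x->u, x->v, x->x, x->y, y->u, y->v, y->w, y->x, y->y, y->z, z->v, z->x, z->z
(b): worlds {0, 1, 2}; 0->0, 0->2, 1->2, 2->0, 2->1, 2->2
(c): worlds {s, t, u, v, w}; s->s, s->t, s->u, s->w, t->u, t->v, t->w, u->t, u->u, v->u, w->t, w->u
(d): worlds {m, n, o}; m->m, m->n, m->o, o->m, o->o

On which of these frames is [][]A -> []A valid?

The schema corresponds to density: forall x forall y (Rxy -> exists z (Rxz & Rzy)).
(a): fails — Rwv but no t with Rwt and Rtv.
(b): satisfies the condition.
(c): fails — Rtv but no z with Rtz and Rzv.
(d): satisfies the condition.

(b), (d)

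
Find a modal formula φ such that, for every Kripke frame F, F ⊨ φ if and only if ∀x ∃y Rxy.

□s → ◇s

This is seriality; the standard corresponding axiom is D: □s → ◇s.
Suppose □s→◇s is valid. At any x set V(s)=W. Then □s at x, so ◇s at x, so x has a successor.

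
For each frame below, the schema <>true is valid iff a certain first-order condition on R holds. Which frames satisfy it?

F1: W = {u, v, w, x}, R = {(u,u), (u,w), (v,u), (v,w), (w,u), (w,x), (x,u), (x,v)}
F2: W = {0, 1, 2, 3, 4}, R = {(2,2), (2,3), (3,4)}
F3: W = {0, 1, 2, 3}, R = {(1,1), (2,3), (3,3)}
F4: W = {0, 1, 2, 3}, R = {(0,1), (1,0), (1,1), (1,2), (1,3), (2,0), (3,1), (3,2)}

Frame correspondent (Sahlqvist): forall x exists y Rxy — i.e. seriality.
F1: satisfies the condition.
F2: fails — world 0 has no successor.
F3: fails — world 0 has no successor.
F4: satisfies the condition.

F1, F4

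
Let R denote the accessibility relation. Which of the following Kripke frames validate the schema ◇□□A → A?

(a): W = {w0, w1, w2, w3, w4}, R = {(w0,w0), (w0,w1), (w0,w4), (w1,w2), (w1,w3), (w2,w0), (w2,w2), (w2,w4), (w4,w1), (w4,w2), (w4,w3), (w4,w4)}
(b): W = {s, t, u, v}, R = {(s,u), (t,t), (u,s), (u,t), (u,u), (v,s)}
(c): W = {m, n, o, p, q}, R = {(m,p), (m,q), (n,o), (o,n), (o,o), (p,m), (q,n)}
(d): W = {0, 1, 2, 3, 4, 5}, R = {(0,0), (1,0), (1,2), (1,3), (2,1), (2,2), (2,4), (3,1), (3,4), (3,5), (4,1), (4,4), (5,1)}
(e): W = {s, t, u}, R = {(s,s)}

The schema corresponds to a generalized confluence (Geach) condition: ∀x ∀y (xRy → ∃w (yR²w ∧ x = w)).
(a): fails — w1Rw3 but no w with w3R²w and w1=w.
(b): fails — uRt but no w with tR²w and u=w.
(c): fails — mRp but no w with pR²w and m=w.
(d): fails — 1R0 but no w with 0R²w and 1=w.
(e): condition met.

(e)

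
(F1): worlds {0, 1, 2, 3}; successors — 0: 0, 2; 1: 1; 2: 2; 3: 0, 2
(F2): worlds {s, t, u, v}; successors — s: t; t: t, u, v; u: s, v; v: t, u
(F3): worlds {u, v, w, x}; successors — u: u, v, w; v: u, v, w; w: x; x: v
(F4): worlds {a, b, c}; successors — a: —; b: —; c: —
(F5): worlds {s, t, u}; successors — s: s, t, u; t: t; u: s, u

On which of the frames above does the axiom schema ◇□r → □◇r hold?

Frame correspondent (Sahlqvist): ∀x ∀y ∀z (Rxy ∧ Rxz → ∃w (Ryw ∧ Rzw)) — i.e. convergence.
(F1): ✓.
(F2): fails — Rtv and Rtu but v and u have no common successor.
(F3): fails — Ruv and Ruw but v and w have no common successor.
(F4): ✓.
(F5): fails — Rsu and Rst but u and t have no common successor.
Valid on: (F1), (F4).

(F1), (F4)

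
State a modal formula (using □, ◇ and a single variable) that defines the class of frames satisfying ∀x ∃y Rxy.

The condition is seriality. The D schema □s → ◇s defines it.
Suppose □s→◇s is valid. At any x set V(s)=W. Then □s at x, so ◇s at x, so x has a successor.

□s → ◇s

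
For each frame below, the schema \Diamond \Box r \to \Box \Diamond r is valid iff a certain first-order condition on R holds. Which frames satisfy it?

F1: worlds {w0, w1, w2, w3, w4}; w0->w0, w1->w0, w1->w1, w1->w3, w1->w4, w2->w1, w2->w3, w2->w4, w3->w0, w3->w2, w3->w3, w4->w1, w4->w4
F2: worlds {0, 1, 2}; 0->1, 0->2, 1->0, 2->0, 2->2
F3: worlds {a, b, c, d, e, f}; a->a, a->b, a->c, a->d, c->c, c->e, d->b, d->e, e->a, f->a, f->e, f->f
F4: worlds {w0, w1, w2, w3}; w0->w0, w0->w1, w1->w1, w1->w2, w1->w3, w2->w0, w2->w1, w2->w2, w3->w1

F2, F4

Frame correspondent (Sahlqvist): \forall x \forall y \forall z (Rxy \wedge Rxz \to \exists w (Ryw \wedge Rzw)) — i.e. convergence.
F1: fails — Rw1w0 and Rw1w4 but w0 and w4 have no common successor.
F2: ✓.
F3: fails — Rab and Rab but b and b have no common successor.
F4: ✓.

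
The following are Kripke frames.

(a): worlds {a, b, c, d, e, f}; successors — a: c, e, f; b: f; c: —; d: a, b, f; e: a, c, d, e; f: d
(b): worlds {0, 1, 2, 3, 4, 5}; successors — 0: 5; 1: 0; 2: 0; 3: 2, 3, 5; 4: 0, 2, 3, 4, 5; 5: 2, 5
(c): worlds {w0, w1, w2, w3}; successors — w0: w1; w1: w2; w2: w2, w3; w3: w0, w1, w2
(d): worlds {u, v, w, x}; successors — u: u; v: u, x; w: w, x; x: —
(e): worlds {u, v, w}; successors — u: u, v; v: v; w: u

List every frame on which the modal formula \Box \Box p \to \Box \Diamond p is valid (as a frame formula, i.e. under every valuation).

(b), (c), (e)

Frame correspondent (Sahlqvist): \forall x \forall z (xRz \to \exists w (x R^2 w \wedge zRw)) — i.e. a generalized confluence (Geach) condition.
(a): fails — aRc but no w with aR²w and cRw.
(b): ✓.
(c): ✓.
(d): fails — vRx but no t with vR²t and xRt.
(e): ✓.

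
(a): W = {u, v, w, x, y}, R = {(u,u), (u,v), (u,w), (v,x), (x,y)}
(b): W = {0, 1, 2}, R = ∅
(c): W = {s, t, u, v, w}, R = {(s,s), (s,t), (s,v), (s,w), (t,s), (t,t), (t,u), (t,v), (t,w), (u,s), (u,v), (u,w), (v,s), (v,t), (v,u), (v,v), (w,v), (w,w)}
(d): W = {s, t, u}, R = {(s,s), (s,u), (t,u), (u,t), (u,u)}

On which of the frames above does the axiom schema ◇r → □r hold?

This is the axiom for partial functionality; its first-order frame correspondent is ∀x ∀y ∀z (Rxy ∧ Rxz → y = z).
(a): fails — u sees both u and v.
(b): condition met.
(c): fails — s sees both s and t.
(d): fails — s sees both s and u.
Valid on: (b).

(b)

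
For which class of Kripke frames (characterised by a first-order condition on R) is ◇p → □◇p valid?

Suppose ◇p→□◇p is valid. Take Rxy, Rxz and set V(p)={y}. Then ◇p at x, so □◇p at x, so ◇p at z, so some w with Rzw has p; w=y, i.e. Rzy. By symmetry of the argument, Ryz.

The Euclidean property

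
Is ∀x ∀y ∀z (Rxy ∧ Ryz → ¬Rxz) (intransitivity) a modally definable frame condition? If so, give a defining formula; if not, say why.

Any modally definable frame class is closed under surjective bounded morphisms.
The 5-cycle (worlds w0,w1,w2,w3,w4 with w0→w1→w2→w3→w4→w0) is intransitive. Mapping every world to a single reflexive point • is a surjective bounded morphism; the reflexive point is not intransitive (R••∧R•• but R••).
Hence intransitivity is not modally definable.

No — not modally definable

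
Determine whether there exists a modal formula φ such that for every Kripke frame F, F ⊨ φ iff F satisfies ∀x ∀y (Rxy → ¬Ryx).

No — not modally definable

Modal frame validity is preserved under surjective bounded morphisms.
The 4-cycle (worlds w0,w1,w2,w3 with w0→w1→w2→w3→w0) is asymmetric. Mapping every world to a single reflexive point • is a surjective bounded morphism, and the reflexive point is not asymmetric (R•• but asymmetry requires ¬R••).
Hence asymmetry is not modally definable.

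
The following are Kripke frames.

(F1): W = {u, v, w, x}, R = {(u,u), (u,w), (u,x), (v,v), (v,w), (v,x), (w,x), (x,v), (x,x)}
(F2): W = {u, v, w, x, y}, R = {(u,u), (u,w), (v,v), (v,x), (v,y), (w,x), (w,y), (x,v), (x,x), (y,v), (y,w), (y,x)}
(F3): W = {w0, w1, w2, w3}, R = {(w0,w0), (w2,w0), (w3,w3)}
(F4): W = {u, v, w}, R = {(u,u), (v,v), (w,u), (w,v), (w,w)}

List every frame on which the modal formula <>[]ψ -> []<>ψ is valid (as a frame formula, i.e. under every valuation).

Frame correspondent (Sahlqvist): forall x forall y forall z (Rxy & Rxz -> exists w (Ryw & Rzw)) — i.e. convergence.
(F1): condition met.
(F2): fails — Ruw and Ruu but w and u have no common successor.
(F3): condition met.
(F4): fails — Rwu and Rwv but u and v have no common successor.
Valid on: (F1), (F3).

(F1), (F3)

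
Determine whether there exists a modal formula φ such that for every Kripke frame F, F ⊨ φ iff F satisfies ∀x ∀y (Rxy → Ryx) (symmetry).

Definable; q → □◇q defines it

Yes: it is symmetry, defined by the B schema q → □◇q.
Suppose q→□◇q is valid. Take Rxy and set V(q)={x}. Then q at x, so □◇q at x, so ◇q at y, so some z with Ryz has q; z=x, i.e. Ryx.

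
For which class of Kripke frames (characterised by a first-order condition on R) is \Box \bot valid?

Emptiness of R

□⊥ is valid iff no world has any successor (otherwise □⊥ fails at any world with one).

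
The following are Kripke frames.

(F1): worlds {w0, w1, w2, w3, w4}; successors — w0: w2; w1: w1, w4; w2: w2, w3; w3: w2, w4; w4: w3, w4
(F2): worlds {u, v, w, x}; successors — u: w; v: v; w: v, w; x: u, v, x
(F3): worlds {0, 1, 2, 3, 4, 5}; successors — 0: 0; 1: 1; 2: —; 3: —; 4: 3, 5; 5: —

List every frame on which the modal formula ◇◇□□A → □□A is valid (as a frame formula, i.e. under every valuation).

(F3)

Frame correspondent (Sahlqvist): ∀x ∀y ∀z ((xR²y ∧ xR²z) → ∃w (yR²w ∧ z = w)) — i.e. a generalized confluence (Geach) condition.
(F1): fails — w1R²w3, w1R²w1 but no w with w3R²w and w1=w.
(F2): fails — uR²v, uR²w but no t with vR²t and w=t.
(F3): holds.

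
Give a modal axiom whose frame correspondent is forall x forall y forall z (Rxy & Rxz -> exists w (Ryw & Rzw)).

◇□ψ → □◇ψ

The condition is convergence. The .2 schema ◇□ψ → □◇ψ defines it.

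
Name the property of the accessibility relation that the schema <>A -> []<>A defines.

Suppose ◇A→□◇A is valid. Take Rxy, Rxz and set V(A)={y}. Then ◇A at x, so □◇A at x, so ◇A at z, so some w with Rzw has A; w=y, i.e. Rzy. By symmetry of the argument, Ryz.

The Euclidean property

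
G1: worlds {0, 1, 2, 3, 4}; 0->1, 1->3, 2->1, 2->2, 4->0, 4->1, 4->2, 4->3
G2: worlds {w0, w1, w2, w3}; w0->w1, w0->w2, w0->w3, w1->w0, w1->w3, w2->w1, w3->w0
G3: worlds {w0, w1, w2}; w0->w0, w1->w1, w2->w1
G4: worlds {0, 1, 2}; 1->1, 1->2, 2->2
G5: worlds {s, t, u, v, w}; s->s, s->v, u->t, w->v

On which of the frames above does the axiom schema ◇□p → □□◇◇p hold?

G3, G4

This is the axiom for a generalized confluence (Geach) condition; its first-order frame correspondent is ∀x ∀y ∀z ((xRy ∧ xR²z) → ∃w (yRw ∧ zR²w)).
G1: fails — 0R1, 0R²3 but no w with 1Rw and 3R²w.
G2: fails — w0Rw3, w0R²w3 but no w with w3Rw and w3R²w.
G3: ✓.
G4: ✓.
G5: fails — sRs, sR²v but no w* with sRw* and vR²w*.
Valid on: G3, G4.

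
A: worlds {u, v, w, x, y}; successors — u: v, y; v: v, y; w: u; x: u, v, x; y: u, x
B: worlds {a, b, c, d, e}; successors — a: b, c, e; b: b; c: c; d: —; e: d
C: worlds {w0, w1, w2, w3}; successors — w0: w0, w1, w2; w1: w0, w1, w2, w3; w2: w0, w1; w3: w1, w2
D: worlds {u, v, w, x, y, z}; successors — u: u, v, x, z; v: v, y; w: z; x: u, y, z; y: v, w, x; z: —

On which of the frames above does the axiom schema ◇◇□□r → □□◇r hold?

A, C

Frame correspondent (Sahlqvist): ∀x ∀y ∀z ((xR²y ∧ xR²z) → ∃w (yR²w ∧ zRw)) — i.e. a generalized confluence (Geach) condition.
A: satisfies the condition.
B: fails — aR²b, aR²c but no w with bR²w and cRw.
C: satisfies the condition.
D: fails — uR²u, uR²z but no t with uR²t and zRt.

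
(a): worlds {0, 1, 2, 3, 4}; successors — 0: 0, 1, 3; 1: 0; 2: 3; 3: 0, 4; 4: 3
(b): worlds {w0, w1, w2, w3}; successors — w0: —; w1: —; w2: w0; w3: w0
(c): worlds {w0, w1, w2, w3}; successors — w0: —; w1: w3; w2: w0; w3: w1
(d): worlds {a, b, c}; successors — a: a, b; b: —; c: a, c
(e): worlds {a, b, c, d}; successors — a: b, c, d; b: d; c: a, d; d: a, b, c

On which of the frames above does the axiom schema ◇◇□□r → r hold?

(b), (c)

Frame correspondent (Sahlqvist): ∀x ∀y (xR²y → ∃w (yR²w ∧ x = w)) — i.e. a generalized confluence (Geach) condition.
(a): fails — 2R²0 but no w with 0R²w and 2=w.
(b): ✓.
(c): ✓.
(d): fails — aR²b but no w with bR²w and a=w.
(e): fails — dR²b but no w with bR²w and d=w.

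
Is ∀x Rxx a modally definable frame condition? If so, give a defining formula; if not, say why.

Yes — defined by □p → p

This is a Sahlqvist condition; the T axiom □p → p defines it.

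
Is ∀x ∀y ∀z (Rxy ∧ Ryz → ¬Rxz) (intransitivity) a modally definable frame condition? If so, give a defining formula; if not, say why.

If a class were modally definable it would be closed under surjective bounded morphisms (Goldblatt–Thomason).
The 5-cycle (worlds s,t,u,v,w with s→t→u→v→w→s) is intransitive. Mapping every world to a single reflexive point • is a surjective bounded morphism; the reflexive point is not intransitive (R••∧R•• but R••).
So the class is not modally definable.

Not definable by any modal formula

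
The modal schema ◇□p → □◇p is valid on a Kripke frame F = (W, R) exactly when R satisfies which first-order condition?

Suppose ◇□p→□◇p is valid. Take Rxy, Rxz and set V(p)={w : Ryw}. Then □p at y so ◇□p at x, so □◇p at x, so ◇p at z, giving w with Rzw and Ryw.

convergence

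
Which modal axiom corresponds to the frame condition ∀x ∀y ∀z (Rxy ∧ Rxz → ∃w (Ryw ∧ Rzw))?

◇□r → □◇r

The condition is convergence. The .2 schema ◇□r → □◇r defines it.
Suppose ◇□r→□◇r is valid. Take Rxy, Rxz and set V(r)={w : Ryw}. Then □r at y so ◇□r at x, so □◇r at x, so ◇r at z, giving w with Rzw and Ryw.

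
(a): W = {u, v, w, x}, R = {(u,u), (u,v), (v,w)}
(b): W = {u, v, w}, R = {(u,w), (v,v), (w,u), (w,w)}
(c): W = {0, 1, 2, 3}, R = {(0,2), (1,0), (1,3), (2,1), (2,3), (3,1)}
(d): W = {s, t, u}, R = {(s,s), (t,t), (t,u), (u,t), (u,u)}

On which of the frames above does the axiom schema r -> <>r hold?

(d)

This is the axiom for reflexivity; its first-order frame correspondent is forall x Rxx.
(a): fails — world v does not see itself.
(b): fails — world u does not see itself.
(c): fails — world 0 does not see itself.
(d): satisfies the condition.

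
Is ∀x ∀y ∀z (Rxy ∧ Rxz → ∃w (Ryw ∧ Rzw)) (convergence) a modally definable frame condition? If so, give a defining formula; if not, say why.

Yes: it is convergence, defined by the .2 schema ◇□p → □◇p.

Yes — defined by ◇□p → □◇p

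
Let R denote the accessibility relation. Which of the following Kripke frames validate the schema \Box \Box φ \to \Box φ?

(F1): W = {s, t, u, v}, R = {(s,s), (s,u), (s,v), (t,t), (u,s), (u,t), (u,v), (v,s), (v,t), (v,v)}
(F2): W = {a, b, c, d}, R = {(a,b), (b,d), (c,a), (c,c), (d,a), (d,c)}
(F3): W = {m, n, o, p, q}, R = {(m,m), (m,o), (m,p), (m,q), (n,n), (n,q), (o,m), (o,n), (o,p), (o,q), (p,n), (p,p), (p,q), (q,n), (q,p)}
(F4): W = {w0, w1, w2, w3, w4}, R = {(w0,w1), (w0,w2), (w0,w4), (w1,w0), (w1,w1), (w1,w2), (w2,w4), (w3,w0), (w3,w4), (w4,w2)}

(F1), (F3)

The schema corresponds to density: \forall x \forall y (Rxy \to \exists z (Rxz \wedge Rzy)).
(F1): satisfies the condition.
(F2): fails — Rab but no z with Raz and Rzb.
(F3): satisfies the condition.
(F4): fails — Rw2w4 but no z with Rw2z and Rzw4.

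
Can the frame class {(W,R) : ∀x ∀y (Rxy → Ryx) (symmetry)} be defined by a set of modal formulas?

Yes: it is symmetry, defined by the B schema q → □◇q.
Suppose q→□◇q is valid. Take Rxy and set V(q)={x}. Then q at x, so □◇q at x, so ◇q at y, so some z with Ryz has q; z=x, i.e. Ryx.

Yes — defined by q → □◇q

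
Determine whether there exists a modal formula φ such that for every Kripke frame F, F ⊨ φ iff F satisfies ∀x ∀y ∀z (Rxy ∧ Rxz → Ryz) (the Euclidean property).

Yes — defined by ◇q → □◇q

The condition is the Euclidean property. A defining modal formula is ◇q → □◇q.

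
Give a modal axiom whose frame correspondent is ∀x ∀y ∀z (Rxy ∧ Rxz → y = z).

The condition is partial functionality. The CD schema ◇r → □r defines it.
Suppose ◇r→□r is valid. Take Rxy, Rxz and set V(r)={y}. Then ◇r at x, so □r at x, so r at z, i.e. z=y.

◇r → □r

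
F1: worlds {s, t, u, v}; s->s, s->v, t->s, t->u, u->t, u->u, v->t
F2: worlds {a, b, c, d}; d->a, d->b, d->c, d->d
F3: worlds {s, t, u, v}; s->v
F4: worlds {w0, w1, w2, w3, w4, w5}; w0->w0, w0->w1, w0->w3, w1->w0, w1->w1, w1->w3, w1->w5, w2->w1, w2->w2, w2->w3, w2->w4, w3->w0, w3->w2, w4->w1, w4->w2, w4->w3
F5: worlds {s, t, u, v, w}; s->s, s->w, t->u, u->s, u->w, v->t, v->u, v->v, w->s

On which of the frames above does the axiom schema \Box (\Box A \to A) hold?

The schema corresponds to shift-reflexivity: \forall x \forall y (Rxy \to Ryy).
F1: fails — Rut but not Rtt.
F2: fails — Rdb but not Rbb.
F3: fails — Rsv but not Rvv.
F4: fails — Rw1w5 but not Rw5w5.
F5: fails — Ruw but not Rww.
Valid on no frame.

none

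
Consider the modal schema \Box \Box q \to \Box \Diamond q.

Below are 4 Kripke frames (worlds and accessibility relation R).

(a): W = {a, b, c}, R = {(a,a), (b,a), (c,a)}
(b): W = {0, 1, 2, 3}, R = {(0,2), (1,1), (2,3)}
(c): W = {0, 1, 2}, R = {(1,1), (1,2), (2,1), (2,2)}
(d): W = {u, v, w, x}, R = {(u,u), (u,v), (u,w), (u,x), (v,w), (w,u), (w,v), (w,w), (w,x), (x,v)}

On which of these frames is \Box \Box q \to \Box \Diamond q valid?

(a), (c), (d)

The schema corresponds to a generalized confluence (Geach) condition: \forall x \forall z (xRz \to \exists w (x R^2 w \wedge zRw)).
(a): holds.
(b): fails — 2R3 but no w with 2R²w and 3Rw.
(c): holds.
(d): holds.
Valid on: (a), (c), (d).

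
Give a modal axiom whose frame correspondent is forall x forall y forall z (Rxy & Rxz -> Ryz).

The condition is the Euclidean property. The 5 schema ◇r → □◇r defines it.
Suppose ◇r→□◇r is valid. Take Rxy, Rxz and set V(r)={y}. Then ◇r at x, so □◇r at x, so ◇r at z, so some w with Rzw has r; w=y, i.e. Rzy. By symmetry of the argument, Ryz.

◇r → □◇r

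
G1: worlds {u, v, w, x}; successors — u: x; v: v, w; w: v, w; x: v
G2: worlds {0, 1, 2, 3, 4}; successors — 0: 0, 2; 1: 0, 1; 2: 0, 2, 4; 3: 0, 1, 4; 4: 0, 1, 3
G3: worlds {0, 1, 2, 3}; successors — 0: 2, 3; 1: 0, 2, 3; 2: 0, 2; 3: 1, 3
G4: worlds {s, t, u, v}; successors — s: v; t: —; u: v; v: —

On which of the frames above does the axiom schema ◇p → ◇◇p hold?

The schema corresponds to a generalized confluence (Geach) condition: ∀x ∀y (xRy → ∃w (y = w ∧ xR²w)).
G1: fails — uRx but no t with x=t and uR²t.
G2: fails — 3R4 but no w with 4=w and 3R²w.
G3: holds.
G4: fails — sRv but no w with v=w and sR²w.
Valid on: G3.

G3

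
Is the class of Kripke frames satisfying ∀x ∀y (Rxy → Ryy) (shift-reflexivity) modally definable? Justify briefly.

This is a Sahlqvist condition; the T□ axiom □(□q → q) defines it.
Suppose □(□q→q) is valid. Take Rxy and set V(q)={w : Ryw}. Then at y, □q holds; since □(□q→q) at x, □q→q at y, so q at y, i.e. Ryy.

Yes — defined by □(□q → q)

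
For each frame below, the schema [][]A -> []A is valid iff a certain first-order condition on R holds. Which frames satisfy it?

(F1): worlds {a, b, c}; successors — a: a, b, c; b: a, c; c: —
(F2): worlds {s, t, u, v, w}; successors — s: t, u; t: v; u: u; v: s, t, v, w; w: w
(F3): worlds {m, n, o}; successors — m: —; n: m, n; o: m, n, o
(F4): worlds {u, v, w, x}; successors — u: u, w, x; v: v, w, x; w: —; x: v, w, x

(F1), (F3), (F4)

This is the axiom for density; its first-order frame correspondent is forall x forall y (Rxy -> exists z (Rxz & Rzy)).
(F1): condition met.
(F2): fails — Rst but no z with Rsz and Rzt.
(F3): condition met.
(F4): condition met.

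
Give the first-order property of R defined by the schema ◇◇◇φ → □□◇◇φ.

This is a Sahlqvist (Geach-type) schema ◇^3□^0φ → □^2◇^2φ.
Minimal-valuation argument: fix x; take any y with xR^3y and any z with xR^2z. Set V(φ) to the set of worlds R-reachable from y in exactly 0 steps. Then □^0φ holds at y, so the antecedent holds at x; validity forces ◇^2φ at z, giving a w with zR^2w and yR^0w.
First-order correspondent: ∀x ∀y ∀z ((xR³y ∧ xR²z) → ∃w (y = w ∧ zR²w)).

∀x ∀y ∀z ((xR³y ∧ xR²z) → ∃w (y = w ∧ zR²w))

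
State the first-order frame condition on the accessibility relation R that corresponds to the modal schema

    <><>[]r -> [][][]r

forall x forall y forall z ((x R^2 y & x R^3 z) -> exists w (yRw & z = w))

This is a Sahlqvist (Geach-type) schema ◇^2□^1r → □^3◇^0r.
First-order correspondent: forall x forall y forall z ((x R^2 y & x R^3 z) -> exists w (yRw & z = w)).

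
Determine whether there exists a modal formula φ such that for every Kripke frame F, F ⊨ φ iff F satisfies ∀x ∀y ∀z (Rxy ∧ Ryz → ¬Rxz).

Not definable by any modal formula

If a class were modally definable it would be closed under surjective bounded morphisms (Goldblatt–Thomason).
The 5-cycle (worlds a,b,c,d,e with a→b→c→d→e→a) is intransitive. Mapping every world to a single reflexive point • is a surjective bounded morphism; the reflexive point is not intransitive (R••∧R•• but R••).
So no modal formula (or set of formulas) defines exactly the intransitive frames.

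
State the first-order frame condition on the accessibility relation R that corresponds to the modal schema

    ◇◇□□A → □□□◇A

∀x ∀y ∀z ((xR²y ∧ xR³z) → ∃w (yR²w ∧ zRw))

This is a Sahlqvist (Geach-type) schema ◇^2□^2A → □^3◇^1A.
First-order correspondent: ∀x ∀y ∀z ((xR²y ∧ xR³z) → ∃w (yR²w ∧ zRw)).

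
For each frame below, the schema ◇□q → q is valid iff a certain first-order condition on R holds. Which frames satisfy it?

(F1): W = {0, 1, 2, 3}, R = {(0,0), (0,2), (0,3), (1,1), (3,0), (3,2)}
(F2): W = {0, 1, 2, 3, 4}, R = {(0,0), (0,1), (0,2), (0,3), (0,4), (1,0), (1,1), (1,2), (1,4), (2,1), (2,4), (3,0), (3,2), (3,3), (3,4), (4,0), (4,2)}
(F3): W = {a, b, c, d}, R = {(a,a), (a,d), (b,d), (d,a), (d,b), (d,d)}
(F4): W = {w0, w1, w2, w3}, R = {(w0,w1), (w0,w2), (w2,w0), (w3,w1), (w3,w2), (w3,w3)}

(F3)

This is the axiom for symmetry; its first-order frame correspondent is ∀x ∀y (Rxy → Ryx).
(F1): fails — R32 but not R23.
(F2): fails — R34 but not R43.
(F3): satisfies the condition.
(F4): fails — Rw3w2 but not Rw2w3.
Valid on: (F3).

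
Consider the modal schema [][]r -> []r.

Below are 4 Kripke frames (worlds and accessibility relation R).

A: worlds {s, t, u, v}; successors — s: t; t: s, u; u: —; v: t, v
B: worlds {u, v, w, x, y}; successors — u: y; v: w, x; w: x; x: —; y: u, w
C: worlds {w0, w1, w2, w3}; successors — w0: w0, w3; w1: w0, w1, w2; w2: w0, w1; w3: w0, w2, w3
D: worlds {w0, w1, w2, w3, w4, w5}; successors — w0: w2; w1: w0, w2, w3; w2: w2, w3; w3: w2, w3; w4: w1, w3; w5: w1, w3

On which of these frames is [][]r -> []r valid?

Frame correspondent (Sahlqvist): forall x forall y (Rxy -> exists z (Rxz & Rzy)) — i.e. density.
A: fails — Rts but no z with Rtz and Rzs.
B: fails — Rwx but no z with Rwz and Rzx.
C: satisfies the condition.
D: fails — Rw1w0 but no z with Rw1z and Rzw0.
Valid on: C.

C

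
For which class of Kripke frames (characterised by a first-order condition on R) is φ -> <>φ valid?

reflexivity: forall x Rxx

This is frame-equivalent to □φ → φ (substitute ¬φ for φ and contrapose).
Suppose □φ→φ is valid. At any x set V(φ)={w : Rxw}. Then □φ holds at x, so φ holds at x, i.e. Rxx.
Conversely, on a frame with reflexivity the schema holds at every world under every valuation.
So the correspondent is reflexivity.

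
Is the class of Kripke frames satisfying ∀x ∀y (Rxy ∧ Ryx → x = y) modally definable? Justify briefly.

Modal frame validity is preserved under surjective bounded morphisms.
The 8-cycle (worlds s,t,u,v,w,x,y,z with s→t→u→v→w→x→y→z→s) is antisymmetric. Sending even-indexed worlds to s and odd-indexed worlds to t is a surjective bounded morphism onto the two-world frame with s↔t, which is not antisymmetric.
Hence antisymmetry is not modally definable.

Not modally definable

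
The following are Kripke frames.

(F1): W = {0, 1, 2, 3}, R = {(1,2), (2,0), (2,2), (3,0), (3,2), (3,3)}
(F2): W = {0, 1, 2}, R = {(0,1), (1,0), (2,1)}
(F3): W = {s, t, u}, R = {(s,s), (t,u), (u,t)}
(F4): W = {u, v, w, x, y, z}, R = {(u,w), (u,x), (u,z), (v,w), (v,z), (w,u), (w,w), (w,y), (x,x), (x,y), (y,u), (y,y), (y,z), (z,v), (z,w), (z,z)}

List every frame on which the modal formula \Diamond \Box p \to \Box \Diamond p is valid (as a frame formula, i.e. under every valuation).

(F2), (F3)

The schema corresponds to convergence: \forall x \forall y \forall z (Rxy \wedge Rxz \to \exists w (Ryw \wedge Rzw)).
(F1): fails — R20 and R20 but 0 and 0 have no common successor.
(F2): condition met.
(F3): condition met.
(F4): fails — Ruz and Rux but z and x have no common successor.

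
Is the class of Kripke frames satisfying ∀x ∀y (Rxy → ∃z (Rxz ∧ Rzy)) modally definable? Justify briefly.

Definable; □□q → □q defines it

The condition is density. A defining modal formula is □□q → □q.
Suppose □□q→□q is valid. Take Rxy and set V(q)={w : xR²w}. Then □□q at x, so □q at x, so q at y, i.e. ∃z(Rxz∧Rzy).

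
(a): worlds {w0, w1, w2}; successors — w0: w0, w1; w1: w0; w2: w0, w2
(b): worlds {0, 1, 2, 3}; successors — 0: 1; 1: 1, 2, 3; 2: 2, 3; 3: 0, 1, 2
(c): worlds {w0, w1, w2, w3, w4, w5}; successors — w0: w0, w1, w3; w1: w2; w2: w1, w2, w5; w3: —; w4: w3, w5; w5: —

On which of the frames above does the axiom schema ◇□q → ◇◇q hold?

The schema corresponds to a generalized confluence (Geach) condition: ∀x ∀y (xRy → ∃w (yRw ∧ xR²w)).
(a): condition met.
(b): condition met.
(c): fails — w0Rw3 but no w with w3Rw and w0R²w.
Valid on: (a), (b).

(a), (b)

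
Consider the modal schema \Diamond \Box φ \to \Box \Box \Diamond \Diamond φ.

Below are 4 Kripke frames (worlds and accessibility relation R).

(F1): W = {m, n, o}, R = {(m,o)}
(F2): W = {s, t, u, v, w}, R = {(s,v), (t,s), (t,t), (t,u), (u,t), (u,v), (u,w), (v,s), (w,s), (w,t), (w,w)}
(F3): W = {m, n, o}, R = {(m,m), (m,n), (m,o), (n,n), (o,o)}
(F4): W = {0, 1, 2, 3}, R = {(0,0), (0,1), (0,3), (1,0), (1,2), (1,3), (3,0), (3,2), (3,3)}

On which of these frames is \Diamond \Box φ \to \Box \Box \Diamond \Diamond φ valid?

(F1)

The schema corresponds to a generalized confluence (Geach) condition: \forall x \forall y \forall z ((xRy \wedge x R^2 z) \to \exists w (yRw \wedge z R^2 w)).
(F1): satisfies the condition.
(F2): fails — tRs, tR²s but no w* with sRw* and sR²w*.
(F3): fails — mRn, mR²o but no w with nRw and oR²w.
(F4): fails — 0R0, 0R²2 but no w with 0Rw and 2R²w.
Valid on: (F1).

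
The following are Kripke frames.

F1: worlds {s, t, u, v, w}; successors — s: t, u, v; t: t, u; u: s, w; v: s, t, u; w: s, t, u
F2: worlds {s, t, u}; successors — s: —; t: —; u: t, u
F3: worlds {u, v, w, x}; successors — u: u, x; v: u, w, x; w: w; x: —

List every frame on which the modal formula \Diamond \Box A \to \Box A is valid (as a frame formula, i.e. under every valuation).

none

This is the axiom for a generalized confluence (Geach) condition; its first-order frame correspondent is \forall x \forall y \forall z ((xRy \wedge xRz) \to \exists w (yRw \wedge z = w)).
F1: fails — sRt, sRv but no w* with tRw* and v=w*.
F2: fails — uRt, uRt but no w with tRw and t=w.
F3: fails — uRx, uRu but no t with xRt and u=t.
Valid on no frame.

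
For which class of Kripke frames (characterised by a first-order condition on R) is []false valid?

Emptiness of R

□⊥ is valid iff no world has any successor (otherwise □⊥ fails at any world with one).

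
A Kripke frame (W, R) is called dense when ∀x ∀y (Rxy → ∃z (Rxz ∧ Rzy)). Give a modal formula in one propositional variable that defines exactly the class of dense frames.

□□p → □p

This is density; the standard corresponding axiom is C4: □□p → □p.
Suppose □□p→□p is valid. Take Rxy and set V(p)={w : xR²w}. Then □□p at x, so □p at x, so p at y, i.e. ∃z(Rxz∧Rzy).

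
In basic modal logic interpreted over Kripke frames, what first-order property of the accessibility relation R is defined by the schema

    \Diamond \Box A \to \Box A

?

Replacing A by ¬A and contraposing gives the equivalent schema ◇A → □◇A.
Suppose ◇A→□◇A is valid. Take Rxy, Rxz and set V(A)={y}. Then ◇A at x, so □◇A at x, so ◇A at z, so some w with Rzw has A; w=y, i.e. Rzy. By symmetry of the argument, Ryz.

The Euclidean property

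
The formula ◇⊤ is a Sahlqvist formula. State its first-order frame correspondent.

This is a form of the D axiom.
Its frame correspondent is seriality — ∀x ∃y Rxy.

seriality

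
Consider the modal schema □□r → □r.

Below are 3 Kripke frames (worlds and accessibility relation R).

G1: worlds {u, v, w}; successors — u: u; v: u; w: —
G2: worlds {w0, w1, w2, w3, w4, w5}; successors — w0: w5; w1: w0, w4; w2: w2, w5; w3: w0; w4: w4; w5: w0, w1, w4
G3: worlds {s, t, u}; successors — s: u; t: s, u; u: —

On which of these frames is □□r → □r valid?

The schema corresponds to density: ∀x ∀y (Rxy → ∃z (Rxz ∧ Rzy)).
G1: condition met.
G2: fails — Rw1w0 but no z with Rw1z and Rzw0.
G3: fails — Rsu but no z with Rsz and Rzu.
Valid on: G1.

G1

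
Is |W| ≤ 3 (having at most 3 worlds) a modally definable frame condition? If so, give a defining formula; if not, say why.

Any modally definable frame class is closed under disjoint unions.
Any modal formula valid on each of 4 disjoint one-world frames is valid on their disjoint union (validity is preserved under disjoint unions). Each one-world frame has |W|=1≤3, but the union has |W|=4.
So the class is not modally definable.

No — not modally definable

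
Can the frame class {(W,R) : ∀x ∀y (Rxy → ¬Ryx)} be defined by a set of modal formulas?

Not modally definable

If a class were modally definable it would be closed under surjective bounded morphisms (Goldblatt–Thomason).
The 5-cycle (worlds s,t,u,v,w with s→t→u→v→w→s) is asymmetric. Mapping every world to a single reflexive point • is a surjective bounded morphism, and the reflexive point is not asymmetric (R•• but asymmetry requires ¬R••).
So no modal formula (or set of formulas) defines exactly the asymmetric frames.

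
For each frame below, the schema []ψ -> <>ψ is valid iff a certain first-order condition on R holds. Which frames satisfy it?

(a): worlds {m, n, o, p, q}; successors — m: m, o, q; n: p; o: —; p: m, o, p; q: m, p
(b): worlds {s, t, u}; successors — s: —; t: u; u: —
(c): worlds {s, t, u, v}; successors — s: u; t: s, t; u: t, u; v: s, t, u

Frame correspondent (Sahlqvist): forall x exists y Rxy — i.e. seriality.
(a): fails — world o has no successor.
(b): fails — world s has no successor.
(c): holds.
Valid on: (c).

(c)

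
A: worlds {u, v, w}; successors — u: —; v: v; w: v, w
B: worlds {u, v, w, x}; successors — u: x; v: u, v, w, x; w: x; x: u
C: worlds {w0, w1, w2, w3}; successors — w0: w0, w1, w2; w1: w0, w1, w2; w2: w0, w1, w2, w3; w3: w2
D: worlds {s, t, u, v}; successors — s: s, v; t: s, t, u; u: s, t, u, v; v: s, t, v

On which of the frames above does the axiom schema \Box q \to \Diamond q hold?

Frame correspondent (Sahlqvist): \forall x \exists y Rxy — i.e. seriality.
A: fails — world u has no successor.
B: holds.
C: holds.
D: holds.
Valid on: B, C, D.

B, C, D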